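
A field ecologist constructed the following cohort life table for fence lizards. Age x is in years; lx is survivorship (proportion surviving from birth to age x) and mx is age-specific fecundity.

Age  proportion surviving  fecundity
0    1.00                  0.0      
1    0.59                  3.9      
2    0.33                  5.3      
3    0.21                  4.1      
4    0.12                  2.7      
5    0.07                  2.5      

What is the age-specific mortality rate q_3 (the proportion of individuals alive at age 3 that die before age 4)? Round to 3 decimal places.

0.429

q_3 = (l_3 − l_4) / l_3 = (0.21 − 0.12) / 0.21
     = 0.09 / 0.21 = 0.428571… → 0.429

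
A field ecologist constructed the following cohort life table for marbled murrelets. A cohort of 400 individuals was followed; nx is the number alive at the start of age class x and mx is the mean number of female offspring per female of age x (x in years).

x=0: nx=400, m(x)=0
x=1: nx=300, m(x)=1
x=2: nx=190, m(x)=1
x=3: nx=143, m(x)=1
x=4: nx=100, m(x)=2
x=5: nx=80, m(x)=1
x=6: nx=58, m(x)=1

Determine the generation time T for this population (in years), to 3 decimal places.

2.736

lx = nx/n0 = nx/400: 1, 0.75, 0.475, 0.3575, 0.25, 0.2, 0.145
lx·mx: 0, 0.75, 0.475, 0.3575, 0.5, 0.2, 0.145 → R0 = 2.4275
x·lx·mx: 0, 0.75, 0.95, 1.0725, 2, 1, 0.87 → Σ = 6.6425
T = 6.6425 / 2.4275 = 2.736354… → 2.736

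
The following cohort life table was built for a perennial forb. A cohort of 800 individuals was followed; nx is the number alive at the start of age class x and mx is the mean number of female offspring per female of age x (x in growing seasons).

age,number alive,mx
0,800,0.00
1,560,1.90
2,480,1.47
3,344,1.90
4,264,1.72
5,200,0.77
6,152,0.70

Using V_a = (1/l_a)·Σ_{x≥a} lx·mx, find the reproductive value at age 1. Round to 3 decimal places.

lx = nx/n0 = nx/800: 1, 0.7, 0.6, 0.43, 0.33, 0.25, 0.19
lx·mx for x ≥ 1: 1.33, 0.882, 0.817, 0.5676, 0.1925, 0.133 → sum = 3.9221
V_1 = 3.9221 / l_1 = 3.9221 / 0.7 = 5.603 → 5.603

5.603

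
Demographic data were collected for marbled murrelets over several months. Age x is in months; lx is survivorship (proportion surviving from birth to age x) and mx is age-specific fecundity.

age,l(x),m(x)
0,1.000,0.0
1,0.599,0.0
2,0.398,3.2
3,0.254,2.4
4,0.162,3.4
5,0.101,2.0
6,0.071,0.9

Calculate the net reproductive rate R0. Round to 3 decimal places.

2.700

lx·mx by age: 0, 0, 1.2736, 0.6096, 0.5508, 0.202, 0.0639
R0 = Σ lx·mx = 2.6999 → 2.700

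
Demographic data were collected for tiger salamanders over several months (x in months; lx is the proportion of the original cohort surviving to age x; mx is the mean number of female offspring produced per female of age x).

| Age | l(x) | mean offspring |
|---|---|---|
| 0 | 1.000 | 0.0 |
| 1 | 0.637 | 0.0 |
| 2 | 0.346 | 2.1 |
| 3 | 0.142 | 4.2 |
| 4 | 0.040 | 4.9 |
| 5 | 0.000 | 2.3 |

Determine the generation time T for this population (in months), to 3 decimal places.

2.651

lx·mx: 0, 0, 0.7266, 0.5964, 0.196, 0 → R0 = 1.519
x·lx·mx: 0, 0, 1.4532, 1.7892, 0.784, 0 → Σ = 4.0264
T = 4.0264 / 1.519 = 2.650691… → 2.651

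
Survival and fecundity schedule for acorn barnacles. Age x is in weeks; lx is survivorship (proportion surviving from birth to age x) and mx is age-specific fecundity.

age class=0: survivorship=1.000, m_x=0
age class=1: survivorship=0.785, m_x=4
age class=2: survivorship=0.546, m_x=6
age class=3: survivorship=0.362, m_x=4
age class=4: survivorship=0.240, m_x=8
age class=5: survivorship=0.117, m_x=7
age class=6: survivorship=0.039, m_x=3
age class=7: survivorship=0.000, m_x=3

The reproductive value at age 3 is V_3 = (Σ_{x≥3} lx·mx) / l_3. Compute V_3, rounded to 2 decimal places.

11.89

lx·mx for x ≥ 3: 1.448, 1.92, 0.819, 0.117, 0 → sum = 4.304
V_3 = 4.304 / l_3 = 4.304 / 0.362 = 11.889503… → 11.89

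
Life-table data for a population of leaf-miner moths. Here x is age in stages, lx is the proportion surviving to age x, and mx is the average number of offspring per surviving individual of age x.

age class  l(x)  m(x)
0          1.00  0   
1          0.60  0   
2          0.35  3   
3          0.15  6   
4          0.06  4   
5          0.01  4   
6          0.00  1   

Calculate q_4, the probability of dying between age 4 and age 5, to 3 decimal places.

0.833

q_4 = (l_4 − l_5) / l_4 = (0.06 − 0.01) / 0.06
     = 0.05 / 0.06 = 0.833333… → 0.833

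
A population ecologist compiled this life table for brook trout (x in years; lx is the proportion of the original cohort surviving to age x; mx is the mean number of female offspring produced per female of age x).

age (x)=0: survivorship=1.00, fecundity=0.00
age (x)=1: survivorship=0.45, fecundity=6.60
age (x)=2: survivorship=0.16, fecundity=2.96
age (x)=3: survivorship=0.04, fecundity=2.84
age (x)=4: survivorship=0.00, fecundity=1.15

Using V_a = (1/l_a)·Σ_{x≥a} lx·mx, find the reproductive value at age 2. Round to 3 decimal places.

lx·mx for x ≥ 2: 0.4736, 0.1136, 0 → sum = 0.5872
V_2 = 0.5872 / l_2 = 0.5872 / 0.16 = 3.67 → 3.670

3.670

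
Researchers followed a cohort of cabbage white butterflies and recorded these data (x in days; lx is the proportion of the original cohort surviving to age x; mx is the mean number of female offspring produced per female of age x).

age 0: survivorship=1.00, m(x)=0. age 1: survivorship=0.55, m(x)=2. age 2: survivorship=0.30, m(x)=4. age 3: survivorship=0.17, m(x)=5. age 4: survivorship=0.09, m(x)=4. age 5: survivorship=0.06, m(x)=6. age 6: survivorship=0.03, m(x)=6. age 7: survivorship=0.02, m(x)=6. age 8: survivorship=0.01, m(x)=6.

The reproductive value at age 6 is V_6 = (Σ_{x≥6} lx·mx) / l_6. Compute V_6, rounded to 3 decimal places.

12.000

lx·mx for x ≥ 6: 0.18, 0.12, 0.06 → sum = 0.36
V_6 = 0.36 / l_6 = 0.36 / 0.03 = 12 → 12.000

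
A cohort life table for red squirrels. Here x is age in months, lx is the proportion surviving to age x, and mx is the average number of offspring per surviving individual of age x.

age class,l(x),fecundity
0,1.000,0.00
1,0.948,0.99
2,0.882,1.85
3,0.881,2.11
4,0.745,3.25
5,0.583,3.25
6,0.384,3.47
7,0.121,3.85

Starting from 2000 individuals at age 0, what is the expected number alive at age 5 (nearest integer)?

Expected survivors = N0 · l_5 = 2000 × 0.583 = 1166 → 1166

1166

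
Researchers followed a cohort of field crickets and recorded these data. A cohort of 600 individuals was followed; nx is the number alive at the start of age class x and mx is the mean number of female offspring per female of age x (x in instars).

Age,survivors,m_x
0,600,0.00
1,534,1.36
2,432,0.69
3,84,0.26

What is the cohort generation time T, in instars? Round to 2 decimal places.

lx = nx/n0 = nx/600: 1, 0.89, 0.72, 0.14
lx·mx: 0, 1.2104, 0.4968, 0.0364 → R0 = 1.7436
x·lx·mx: 0, 1.2104, 0.9936, 0.1092 → Σ = 2.3132
T = 2.3132 / 1.7436 = 1.32668… → 1.33

1.33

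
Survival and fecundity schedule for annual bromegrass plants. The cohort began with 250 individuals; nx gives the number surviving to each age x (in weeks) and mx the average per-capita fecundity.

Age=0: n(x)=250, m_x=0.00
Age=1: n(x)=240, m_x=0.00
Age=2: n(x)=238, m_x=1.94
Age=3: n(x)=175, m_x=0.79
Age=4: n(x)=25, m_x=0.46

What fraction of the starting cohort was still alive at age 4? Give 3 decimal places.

0.100

l_4 = n_4/n_0 = 25/250 = 0.1 → 0.100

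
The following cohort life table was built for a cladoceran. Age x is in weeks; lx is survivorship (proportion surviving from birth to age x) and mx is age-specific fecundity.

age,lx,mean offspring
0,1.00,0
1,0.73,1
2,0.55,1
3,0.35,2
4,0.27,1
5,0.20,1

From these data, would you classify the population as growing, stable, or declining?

growing

R0 = Σ lx·mx = 0 + 0.73 + 0.55 + 0.7 + 0.27 + 0.2 = 2.45
R0 > 1, so the population is growing.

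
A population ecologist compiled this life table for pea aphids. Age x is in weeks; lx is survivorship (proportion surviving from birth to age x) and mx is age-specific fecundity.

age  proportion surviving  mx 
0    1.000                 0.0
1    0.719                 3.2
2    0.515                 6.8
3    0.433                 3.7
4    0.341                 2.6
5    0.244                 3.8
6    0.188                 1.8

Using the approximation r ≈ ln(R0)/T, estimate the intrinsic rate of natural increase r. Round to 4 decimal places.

R0 = Σ lx·mx = 0 + 2.3008 + 3.502 + 1.6021 + 0.8866 + 0.9272 + 0.3384 = 9.5571
Σ x·lx·mx = 24.3239; T = 24.3239/9.5571 = 2.54511…
r ≈ ln(R0)/T = ln(9.5571)/2.54511… = 0.886909… → 0.8869

0.8869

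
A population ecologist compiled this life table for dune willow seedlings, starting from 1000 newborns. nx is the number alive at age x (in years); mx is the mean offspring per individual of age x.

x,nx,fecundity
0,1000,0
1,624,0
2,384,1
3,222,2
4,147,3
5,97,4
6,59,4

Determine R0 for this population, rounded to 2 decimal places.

1.89

lx = nx/n0 = nx/1000: 1, 0.624, 0.384, 0.222, 0.147, 0.097, 0.059
lx·mx by age: 0, 0, 0.384, 0.444, 0.441, 0.388, 0.236
R0 = Σ lx·mx = 1.893 → 1.89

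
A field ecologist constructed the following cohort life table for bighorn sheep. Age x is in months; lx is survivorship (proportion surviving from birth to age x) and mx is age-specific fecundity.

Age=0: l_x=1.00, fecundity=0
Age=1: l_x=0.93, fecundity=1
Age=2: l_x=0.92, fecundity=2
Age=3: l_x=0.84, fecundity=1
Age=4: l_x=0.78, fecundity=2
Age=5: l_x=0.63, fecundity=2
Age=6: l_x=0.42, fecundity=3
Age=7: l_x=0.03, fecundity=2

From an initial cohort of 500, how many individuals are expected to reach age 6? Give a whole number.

210

Expected survivors = N0 · l_6 = 500 × 0.42 = 210 → 210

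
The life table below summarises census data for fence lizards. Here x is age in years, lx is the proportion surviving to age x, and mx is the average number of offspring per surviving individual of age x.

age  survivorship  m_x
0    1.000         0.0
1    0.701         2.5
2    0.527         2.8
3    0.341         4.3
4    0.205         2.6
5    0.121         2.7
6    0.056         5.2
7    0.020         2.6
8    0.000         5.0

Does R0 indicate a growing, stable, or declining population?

growing

R0 = Σ lx·mx = 0 + 1.7525 + 1.4756 + 1.4663 + 0.533 + 0.3267 + 0.2912 + 0.052 + 0 = 5.8973
R0 > 1, so the population is growing.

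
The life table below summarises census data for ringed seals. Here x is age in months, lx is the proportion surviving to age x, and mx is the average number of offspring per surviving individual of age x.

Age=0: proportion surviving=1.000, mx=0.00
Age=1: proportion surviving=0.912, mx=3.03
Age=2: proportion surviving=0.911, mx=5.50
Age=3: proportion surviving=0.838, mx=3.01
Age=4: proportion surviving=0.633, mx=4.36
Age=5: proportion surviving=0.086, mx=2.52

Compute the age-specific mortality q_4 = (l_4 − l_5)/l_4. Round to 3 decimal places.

0.864

q_4 = (l_4 − l_5) / l_4 = (0.633 − 0.086) / 0.633
     = 0.547 / 0.633 = 0.864139… → 0.864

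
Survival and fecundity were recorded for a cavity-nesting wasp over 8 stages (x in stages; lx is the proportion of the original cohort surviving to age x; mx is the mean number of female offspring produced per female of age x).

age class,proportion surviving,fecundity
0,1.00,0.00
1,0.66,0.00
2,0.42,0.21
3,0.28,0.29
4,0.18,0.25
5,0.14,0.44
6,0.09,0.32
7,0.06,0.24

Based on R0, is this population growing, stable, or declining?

declining

R0 = Σ lx·mx = 0 + 0 + 0.0882 + 0.0812 + 0.045 + 0.0616 + 0.0288 + 0.0144 = 0.3192
R0 < 1, so the population is declining.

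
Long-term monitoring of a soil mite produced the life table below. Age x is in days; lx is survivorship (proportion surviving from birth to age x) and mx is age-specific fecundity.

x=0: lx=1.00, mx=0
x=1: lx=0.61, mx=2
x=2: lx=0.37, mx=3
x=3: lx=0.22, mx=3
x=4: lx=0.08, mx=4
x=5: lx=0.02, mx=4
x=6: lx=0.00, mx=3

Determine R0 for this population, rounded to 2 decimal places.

3.39

lx·mx by age: 0, 1.22, 1.11, 0.66, 0.32, 0.08, 0
R0 = Σ lx·mx = 3.39 → 3.39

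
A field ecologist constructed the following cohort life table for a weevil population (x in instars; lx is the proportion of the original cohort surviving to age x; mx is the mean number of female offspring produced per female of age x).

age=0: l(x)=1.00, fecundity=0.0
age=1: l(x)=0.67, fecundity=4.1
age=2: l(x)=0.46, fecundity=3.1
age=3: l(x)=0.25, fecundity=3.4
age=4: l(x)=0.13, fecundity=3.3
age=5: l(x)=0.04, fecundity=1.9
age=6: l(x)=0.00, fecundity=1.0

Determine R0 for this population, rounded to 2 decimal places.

5.53

lx·mx by age: 0, 2.747, 1.426, 0.85, 0.429, 0.076, 0
R0 = Σ lx·mx = 5.528 → 5.53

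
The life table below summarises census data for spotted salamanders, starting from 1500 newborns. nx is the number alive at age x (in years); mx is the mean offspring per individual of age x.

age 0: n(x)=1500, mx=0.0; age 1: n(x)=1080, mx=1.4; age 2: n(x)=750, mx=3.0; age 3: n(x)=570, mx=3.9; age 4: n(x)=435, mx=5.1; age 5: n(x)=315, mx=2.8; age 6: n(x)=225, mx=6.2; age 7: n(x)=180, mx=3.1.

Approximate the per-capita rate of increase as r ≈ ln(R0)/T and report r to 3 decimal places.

0.576

lx = nx/n0 = nx/1500: 1, 0.72, 0.5, 0.38, 0.29, 0.21, 0.15, 0.12
R0 = Σ lx·mx = 0 + 1.008 + 1.5 + 1.482 + 1.479 + 0.588 + 0.93 + 0.372 = 7.359
Σ x·lx·mx = 25.494; T = 25.494/7.359 = 3.46433…
r ≈ ln(R0)/T = ln(7.359)/3.46433… = 0.57614… → 0.576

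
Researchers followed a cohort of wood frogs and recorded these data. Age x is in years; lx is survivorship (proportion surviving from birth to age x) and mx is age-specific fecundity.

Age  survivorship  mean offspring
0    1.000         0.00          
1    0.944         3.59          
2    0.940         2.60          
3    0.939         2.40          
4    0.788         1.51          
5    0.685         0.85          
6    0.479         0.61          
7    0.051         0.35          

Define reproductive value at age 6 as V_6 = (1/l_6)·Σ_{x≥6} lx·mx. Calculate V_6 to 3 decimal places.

lx·mx for x ≥ 6: 0.29219, 0.01785 → sum = 0.31004
V_6 = 0.31004 / l_6 = 0.31004 / 0.479 = 0.647265… → 0.647

0.647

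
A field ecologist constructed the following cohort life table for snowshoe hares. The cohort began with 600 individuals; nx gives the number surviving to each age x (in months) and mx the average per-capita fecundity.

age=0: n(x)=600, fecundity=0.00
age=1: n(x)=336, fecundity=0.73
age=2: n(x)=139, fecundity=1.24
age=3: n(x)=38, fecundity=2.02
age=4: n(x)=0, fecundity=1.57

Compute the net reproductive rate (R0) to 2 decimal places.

0.82

lx = nx/n0 = nx/600: 1, 0.56, 0.23167…, 0.06333…, 0
lx·mx by age: 0, 0.4088, 0.287267…, 0.127933…, 0
R0 = Σ lx·mx = 0.824… → 0.82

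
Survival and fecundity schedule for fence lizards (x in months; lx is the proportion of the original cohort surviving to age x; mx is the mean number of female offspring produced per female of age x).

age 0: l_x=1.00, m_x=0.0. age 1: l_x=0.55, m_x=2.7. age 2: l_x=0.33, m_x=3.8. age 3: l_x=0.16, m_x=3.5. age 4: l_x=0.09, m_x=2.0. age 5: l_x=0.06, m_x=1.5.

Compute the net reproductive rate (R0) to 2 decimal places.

lx·mx by age: 0, 1.485, 1.254, 0.56, 0.18, 0.09
R0 = Σ lx·mx = 3.569 → 3.57

3.57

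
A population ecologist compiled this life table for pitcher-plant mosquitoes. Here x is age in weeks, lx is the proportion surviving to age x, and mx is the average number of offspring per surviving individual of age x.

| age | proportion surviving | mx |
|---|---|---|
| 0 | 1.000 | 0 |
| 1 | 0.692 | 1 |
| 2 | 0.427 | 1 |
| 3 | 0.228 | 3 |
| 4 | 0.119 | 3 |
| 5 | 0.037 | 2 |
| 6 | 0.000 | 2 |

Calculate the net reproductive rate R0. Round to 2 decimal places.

lx·mx by age: 0, 0.692, 0.427, 0.684, 0.357, 0.074, 0
R0 = Σ lx·mx = 2.234 → 2.23

2.23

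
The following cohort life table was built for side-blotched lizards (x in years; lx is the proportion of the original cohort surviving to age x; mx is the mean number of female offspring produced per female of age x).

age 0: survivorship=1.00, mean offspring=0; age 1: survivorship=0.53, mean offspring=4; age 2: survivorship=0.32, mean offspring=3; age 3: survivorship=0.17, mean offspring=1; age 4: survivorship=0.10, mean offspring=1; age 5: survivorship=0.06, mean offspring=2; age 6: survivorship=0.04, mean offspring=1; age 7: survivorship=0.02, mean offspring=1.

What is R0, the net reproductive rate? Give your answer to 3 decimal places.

lx·mx by age: 0, 2.12, 0.96, 0.17, 0.1, 0.12, 0.04, 0.02
R0 = Σ lx·mx = 3.53 → 3.530

3.530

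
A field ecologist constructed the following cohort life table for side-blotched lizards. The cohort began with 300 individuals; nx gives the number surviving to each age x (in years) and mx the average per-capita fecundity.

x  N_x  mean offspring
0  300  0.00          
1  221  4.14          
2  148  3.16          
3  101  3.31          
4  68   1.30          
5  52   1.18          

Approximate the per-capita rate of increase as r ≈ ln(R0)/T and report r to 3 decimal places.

lx = nx/n0 = nx/300: 1, 0.73667…, 0.49333…, 0.33667…, 0.22667…, 0.17333…
R0 = Σ lx·mx = 0 + 3.0498… + 1.55893… + 1.11437… + 0.29467… + 0.20453… = 6.2223…
Σ x·lx·mx = 11.7121…; T = 11.7121…/6.2223… = 1.88228…
r ≈ ln(R0)/T = ln(6.2223…)/1.88228… = 0.97124… → 0.971

0.971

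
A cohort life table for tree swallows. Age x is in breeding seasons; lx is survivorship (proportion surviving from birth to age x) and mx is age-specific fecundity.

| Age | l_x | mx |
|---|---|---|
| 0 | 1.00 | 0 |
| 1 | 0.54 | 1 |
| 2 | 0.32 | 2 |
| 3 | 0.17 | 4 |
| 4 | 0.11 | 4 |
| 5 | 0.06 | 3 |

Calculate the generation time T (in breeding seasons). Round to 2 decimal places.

lx·mx: 0, 0.54, 0.64, 0.68, 0.44, 0.18 → R0 = 2.48
x·lx·mx: 0, 0.54, 1.28, 2.04, 1.76, 0.9 → Σ = 6.52
T = 6.52 / 2.48 = 2.629032… → 2.63

2.63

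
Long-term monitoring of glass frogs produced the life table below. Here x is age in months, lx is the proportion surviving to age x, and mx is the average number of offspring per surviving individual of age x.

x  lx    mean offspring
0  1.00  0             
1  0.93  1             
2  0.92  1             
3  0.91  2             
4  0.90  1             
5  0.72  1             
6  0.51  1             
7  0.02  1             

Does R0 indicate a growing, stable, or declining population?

R0 = Σ lx·mx = 0 + 0.93 + 0.92 + 1.82 + 0.9 + 0.72 + 0.51 + 0.02 = 5.82
R0 > 1, so the population is growing.

growing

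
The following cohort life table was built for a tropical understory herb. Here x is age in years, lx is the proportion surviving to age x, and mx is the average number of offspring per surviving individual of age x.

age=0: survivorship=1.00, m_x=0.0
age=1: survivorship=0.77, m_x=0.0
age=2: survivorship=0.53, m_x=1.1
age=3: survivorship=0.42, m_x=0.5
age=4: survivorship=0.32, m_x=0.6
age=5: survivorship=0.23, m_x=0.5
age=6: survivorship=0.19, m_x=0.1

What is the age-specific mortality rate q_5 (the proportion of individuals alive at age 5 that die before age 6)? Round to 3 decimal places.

q_5 = (l_5 − l_6) / l_5 = (0.23 − 0.19) / 0.23
     = 0.04 / 0.23 = 0.173913… → 0.174

0.174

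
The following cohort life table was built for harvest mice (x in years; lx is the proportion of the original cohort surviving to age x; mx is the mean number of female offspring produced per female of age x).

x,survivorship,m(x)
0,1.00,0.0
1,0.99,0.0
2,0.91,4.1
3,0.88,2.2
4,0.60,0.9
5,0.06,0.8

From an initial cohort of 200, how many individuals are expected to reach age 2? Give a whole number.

182

Expected survivors = N0 · l_2 = 200 × 0.91 = 182 → 182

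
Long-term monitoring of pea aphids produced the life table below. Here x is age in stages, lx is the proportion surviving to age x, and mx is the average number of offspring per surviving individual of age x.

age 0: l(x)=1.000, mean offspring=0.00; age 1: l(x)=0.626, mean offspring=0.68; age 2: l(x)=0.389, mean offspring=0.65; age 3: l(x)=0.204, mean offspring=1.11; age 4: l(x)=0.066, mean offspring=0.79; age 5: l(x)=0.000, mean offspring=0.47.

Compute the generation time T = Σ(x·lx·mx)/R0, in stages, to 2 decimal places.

1.90

lx·mx: 0, 0.42568, 0.25285, 0.22644, 0.05214, 0 → R0 = 0.95711
x·lx·mx: 0, 0.42568, 0.5057, 0.67932, 0.20856, 0 → Σ = 1.81926
T = 1.81926 / 0.95711 = 1.900785… → 1.90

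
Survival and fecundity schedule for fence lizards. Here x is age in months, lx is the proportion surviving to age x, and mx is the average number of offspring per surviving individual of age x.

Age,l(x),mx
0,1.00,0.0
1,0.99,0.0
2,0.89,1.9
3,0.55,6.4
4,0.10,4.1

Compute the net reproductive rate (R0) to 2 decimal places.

lx·mx by age: 0, 0, 1.691, 3.52, 0.41
R0 = Σ lx·mx = 5.621 → 5.62

5.62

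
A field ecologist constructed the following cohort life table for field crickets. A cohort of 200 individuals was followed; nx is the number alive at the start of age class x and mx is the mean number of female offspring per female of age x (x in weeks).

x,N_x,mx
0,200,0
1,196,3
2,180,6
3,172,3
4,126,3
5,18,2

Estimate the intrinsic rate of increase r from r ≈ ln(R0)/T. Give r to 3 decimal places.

1.113

lx = nx/n0 = nx/200: 1, 0.98, 0.9, 0.86, 0.63, 0.09
R0 = Σ lx·mx = 0 + 2.94 + 5.4 + 2.58 + 1.89 + 0.18 = 12.99
Σ x·lx·mx = 29.94; T = 29.94/12.99 = 2.30485…
r ≈ ln(R0)/T = ln(12.99)/2.30485… = 1.11251… → 1.113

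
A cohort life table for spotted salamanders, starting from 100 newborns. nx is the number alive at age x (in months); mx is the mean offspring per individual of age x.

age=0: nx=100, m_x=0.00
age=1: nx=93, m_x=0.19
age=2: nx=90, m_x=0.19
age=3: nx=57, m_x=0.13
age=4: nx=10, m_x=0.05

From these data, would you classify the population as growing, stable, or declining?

declining

lx = nx/n0 = nx/100: 1, 0.93, 0.9, 0.57, 0.1
R0 = Σ lx·mx = 0 + 0.1767 + 0.171 + 0.0741 + 0.005 = 0.4268
R0 < 1, so the population is declining.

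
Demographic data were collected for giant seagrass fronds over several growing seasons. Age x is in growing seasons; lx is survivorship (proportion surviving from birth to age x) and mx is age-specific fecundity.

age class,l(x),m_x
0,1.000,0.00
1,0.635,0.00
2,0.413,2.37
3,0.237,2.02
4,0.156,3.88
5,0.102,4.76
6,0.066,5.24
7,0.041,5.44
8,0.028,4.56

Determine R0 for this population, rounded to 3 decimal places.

3.245

lx·mx by age: 0, 0, 0.97881, 0.47874, 0.60528, 0.48552, 0.34584, 0.22304, 0.12768
R0 = Σ lx·mx = 3.24491 → 3.245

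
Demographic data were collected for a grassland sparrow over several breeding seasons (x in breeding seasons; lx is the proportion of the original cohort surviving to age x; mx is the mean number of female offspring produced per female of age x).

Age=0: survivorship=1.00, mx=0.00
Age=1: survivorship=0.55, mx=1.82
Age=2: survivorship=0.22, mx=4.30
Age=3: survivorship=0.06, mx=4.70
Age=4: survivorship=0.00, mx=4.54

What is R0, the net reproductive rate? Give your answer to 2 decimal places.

2.23

lx·mx by age: 0, 1.001, 0.946, 0.282, 0
R0 = Σ lx·mx = 2.229 → 2.23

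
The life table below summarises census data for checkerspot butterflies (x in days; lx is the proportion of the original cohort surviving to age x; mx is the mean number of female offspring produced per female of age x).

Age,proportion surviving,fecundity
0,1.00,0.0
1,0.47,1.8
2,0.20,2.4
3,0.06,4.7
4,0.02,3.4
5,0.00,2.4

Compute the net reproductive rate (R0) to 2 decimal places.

1.68

lx·mx by age: 0, 0.846, 0.48, 0.282, 0.068, 0
R0 = Σ lx·mx = 1.676 → 1.68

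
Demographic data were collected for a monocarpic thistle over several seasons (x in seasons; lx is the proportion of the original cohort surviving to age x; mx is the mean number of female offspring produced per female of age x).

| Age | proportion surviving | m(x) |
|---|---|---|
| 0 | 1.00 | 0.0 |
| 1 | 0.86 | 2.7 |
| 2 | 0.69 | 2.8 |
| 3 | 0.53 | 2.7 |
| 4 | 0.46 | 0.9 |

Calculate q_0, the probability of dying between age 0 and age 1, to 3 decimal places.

0.140

q_0 = (l_0 − l_1) / l_0 = (1 − 0.86) / 1
     = 0.14 / 1 = 0.14 → 0.140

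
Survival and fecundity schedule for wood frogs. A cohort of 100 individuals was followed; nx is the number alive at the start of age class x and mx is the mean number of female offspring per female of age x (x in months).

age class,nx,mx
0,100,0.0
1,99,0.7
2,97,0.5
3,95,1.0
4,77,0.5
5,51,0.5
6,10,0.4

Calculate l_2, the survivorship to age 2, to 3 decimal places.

0.970

l_2 = n_2/n_0 = 97/100 = 0.97 → 0.970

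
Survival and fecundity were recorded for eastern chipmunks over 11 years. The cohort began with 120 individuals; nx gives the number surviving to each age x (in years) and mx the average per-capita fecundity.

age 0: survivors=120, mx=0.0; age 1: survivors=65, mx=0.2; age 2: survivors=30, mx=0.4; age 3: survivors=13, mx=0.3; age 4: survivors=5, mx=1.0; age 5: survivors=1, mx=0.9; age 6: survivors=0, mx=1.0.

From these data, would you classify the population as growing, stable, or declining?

declining

lx = nx/n0 = nx/120: 1, 0.54167…, 0.25, 0.10833…, 0.04167…, 0.00833…, 0
R0 = Σ lx·mx = 0 + 0.108333… + 0.1 + 0.0325… + 0.041667… + 0.0075… + 0 = 0.29…
R0 < 1, so the population is declining.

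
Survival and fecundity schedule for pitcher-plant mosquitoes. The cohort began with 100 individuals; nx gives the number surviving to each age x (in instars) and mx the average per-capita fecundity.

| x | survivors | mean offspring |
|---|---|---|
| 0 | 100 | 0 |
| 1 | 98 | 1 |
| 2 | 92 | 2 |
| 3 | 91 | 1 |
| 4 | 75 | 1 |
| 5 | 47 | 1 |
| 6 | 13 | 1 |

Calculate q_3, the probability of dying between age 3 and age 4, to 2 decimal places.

lx = nx/n0 = nx/100: 1, 0.98, 0.92, 0.91, 0.75, 0.47, 0.13
q_3 = (l_3 − l_4) / l_3 = (0.91 − 0.75) / 0.91
     = 0.16 / 0.91 = 0.175824… → 0.18

0.18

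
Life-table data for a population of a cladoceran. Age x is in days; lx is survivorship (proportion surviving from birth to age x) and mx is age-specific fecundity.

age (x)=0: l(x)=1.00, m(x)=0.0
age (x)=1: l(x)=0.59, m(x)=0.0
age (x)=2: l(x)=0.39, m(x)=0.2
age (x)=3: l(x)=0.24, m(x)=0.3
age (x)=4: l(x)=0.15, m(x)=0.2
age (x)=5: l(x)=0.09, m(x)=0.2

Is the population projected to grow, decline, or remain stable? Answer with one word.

declining

R0 = Σ lx·mx = 0 + 0 + 0.078 + 0.072 + 0.03 + 0.018 = 0.198
R0 < 1, so the population is declining.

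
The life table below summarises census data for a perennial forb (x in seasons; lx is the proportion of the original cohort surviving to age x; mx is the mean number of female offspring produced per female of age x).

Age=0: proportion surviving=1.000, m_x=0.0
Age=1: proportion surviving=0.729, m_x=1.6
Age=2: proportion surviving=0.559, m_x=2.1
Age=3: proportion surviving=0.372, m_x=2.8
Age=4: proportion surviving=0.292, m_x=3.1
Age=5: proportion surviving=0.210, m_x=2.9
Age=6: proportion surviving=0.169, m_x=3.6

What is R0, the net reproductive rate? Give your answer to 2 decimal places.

lx·mx by age: 0, 1.1664, 1.1739, 1.0416, 0.9052, 0.609, 0.6084
R0 = Σ lx·mx = 5.5045 → 5.50

5.50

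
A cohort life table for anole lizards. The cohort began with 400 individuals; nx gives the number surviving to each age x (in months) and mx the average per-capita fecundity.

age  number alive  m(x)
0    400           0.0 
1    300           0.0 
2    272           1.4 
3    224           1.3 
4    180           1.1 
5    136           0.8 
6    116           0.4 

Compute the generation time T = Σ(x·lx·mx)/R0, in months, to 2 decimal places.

lx = nx/n0 = nx/400: 1, 0.75, 0.68, 0.56, 0.45, 0.34, 0.29
lx·mx: 0, 0, 0.952, 0.728, 0.495, 0.272, 0.116 → R0 = 2.563
x·lx·mx: 0, 0, 1.904, 2.184, 1.98, 1.36, 0.696 → Σ = 8.124
T = 8.124 / 2.563 = 3.169723… → 3.17

3.17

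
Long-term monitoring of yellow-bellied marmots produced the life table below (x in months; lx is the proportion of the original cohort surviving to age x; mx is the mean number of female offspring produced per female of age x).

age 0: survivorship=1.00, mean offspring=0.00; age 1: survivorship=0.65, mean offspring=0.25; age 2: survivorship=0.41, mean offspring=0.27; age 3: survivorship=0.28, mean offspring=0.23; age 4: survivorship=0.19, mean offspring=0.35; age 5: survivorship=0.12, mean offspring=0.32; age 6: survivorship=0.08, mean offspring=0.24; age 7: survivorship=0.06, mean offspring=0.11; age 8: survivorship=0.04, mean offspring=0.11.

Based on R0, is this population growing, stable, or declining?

R0 = Σ lx·mx = 0 + 0.1625 + 0.1107 + 0.0644 + 0.0665 + 0.0384 + 0.0192 + 0.0066 + 0.0044 = 0.4727
R0 < 1, so the population is declining.

declining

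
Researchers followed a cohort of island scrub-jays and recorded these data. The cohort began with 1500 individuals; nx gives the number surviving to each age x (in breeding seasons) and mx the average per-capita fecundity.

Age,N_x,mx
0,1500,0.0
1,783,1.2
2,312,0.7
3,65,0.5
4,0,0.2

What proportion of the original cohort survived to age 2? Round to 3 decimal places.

l_2 = n_2/n_0 = 312/1500 = 0.208 → 0.208

0.208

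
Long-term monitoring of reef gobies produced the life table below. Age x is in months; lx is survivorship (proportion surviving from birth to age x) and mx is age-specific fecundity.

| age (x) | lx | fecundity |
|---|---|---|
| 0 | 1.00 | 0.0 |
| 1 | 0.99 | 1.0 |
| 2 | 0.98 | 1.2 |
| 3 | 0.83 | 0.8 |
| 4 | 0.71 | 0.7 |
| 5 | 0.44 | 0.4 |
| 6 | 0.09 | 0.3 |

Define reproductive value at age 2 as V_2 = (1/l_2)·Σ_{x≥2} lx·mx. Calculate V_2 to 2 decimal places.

2.59

lx·mx for x ≥ 2: 1.176, 0.664, 0.497, 0.176, 0.027 → sum = 2.54
V_2 = 2.54 / l_2 = 2.54 / 0.98 = 2.591837… → 2.59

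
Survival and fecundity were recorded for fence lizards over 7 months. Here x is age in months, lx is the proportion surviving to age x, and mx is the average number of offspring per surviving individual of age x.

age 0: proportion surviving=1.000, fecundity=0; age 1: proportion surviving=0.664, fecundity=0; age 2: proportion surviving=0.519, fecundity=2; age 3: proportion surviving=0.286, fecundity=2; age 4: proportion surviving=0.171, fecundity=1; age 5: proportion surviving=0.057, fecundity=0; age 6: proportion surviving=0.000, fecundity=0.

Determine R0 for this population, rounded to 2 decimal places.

1.78

lx·mx by age: 0, 0, 1.038, 0.572, 0.171, 0, 0
R0 = Σ lx·mx = 1.781 → 1.78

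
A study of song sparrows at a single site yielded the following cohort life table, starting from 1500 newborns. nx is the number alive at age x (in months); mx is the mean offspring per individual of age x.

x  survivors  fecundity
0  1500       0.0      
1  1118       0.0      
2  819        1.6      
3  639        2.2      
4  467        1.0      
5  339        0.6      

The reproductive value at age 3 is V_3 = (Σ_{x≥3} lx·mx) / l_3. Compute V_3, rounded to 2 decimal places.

lx = nx/n0 = nx/1500: 1, 0.74533…, 0.546, 0.426, 0.31133…, 0.226
lx·mx for x ≥ 3: 0.9372, 0.311333…, 0.1356 → sum = 1.384133…
V_3 = 1.384133… / l_3 = 1.384133… / 0.426 = 3.249139… → 3.25

3.25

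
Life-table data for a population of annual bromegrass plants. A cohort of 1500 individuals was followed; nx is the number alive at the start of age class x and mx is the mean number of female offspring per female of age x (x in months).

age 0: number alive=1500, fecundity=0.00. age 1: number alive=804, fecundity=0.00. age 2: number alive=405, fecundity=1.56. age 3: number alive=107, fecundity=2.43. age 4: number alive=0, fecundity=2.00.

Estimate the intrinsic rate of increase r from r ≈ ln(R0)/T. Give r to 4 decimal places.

lx = nx/n0 = nx/1500: 1, 0.536, 0.27, 0.07133…, 0
R0 = Σ lx·mx = 0 + 0 + 0.4212 + 0.17334… + 0 = 0.59454…
Σ x·lx·mx = 1.36242…; T = 1.36242…/0.59454… = 2.29155…
r ≈ ln(R0)/T = ln(0.59454…)/2.29155… = -0.226906… → -0.2269

-0.2269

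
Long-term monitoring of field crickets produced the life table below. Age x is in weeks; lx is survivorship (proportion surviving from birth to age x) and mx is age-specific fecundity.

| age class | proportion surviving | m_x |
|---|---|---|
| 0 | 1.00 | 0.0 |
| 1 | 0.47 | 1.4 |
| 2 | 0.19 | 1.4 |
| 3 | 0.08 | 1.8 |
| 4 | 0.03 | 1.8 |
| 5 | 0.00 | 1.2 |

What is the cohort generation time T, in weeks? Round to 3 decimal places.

lx·mx: 0, 0.658, 0.266, 0.144, 0.054, 0 → R0 = 1.122
x·lx·mx: 0, 0.658, 0.532, 0.432, 0.216, 0 → Σ = 1.838
T = 1.838 / 1.122 = 1.638146… → 1.638

1.638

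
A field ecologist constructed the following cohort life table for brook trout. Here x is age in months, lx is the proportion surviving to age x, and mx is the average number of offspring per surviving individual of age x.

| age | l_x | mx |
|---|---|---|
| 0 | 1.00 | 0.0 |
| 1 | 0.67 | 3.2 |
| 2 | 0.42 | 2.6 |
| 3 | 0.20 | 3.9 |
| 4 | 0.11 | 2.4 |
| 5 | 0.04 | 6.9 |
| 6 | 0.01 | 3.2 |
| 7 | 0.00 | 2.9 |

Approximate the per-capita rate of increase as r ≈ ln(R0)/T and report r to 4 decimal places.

R0 = Σ lx·mx = 0 + 2.144 + 1.092 + 0.78 + 0.264 + 0.276 + 0.032 + 0 = 4.588
Σ x·lx·mx = 9.296; T = 9.296/4.588 = 2.02616…
r ≈ ln(R0)/T = ln(4.588)/2.02616… = 0.751889… → 0.7519

0.7519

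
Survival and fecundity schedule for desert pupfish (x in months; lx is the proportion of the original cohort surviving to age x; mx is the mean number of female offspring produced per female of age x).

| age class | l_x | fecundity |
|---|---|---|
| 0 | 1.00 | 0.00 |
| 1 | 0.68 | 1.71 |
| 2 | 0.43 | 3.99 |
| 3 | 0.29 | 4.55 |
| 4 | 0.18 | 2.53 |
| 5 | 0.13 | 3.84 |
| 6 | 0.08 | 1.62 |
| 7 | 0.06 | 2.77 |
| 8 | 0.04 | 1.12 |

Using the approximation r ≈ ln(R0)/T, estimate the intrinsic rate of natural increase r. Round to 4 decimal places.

R0 = Σ lx·mx = 0 + 1.1628 + 1.7157 + 1.3195 + 0.4554 + 0.4992 + 0.1296 + 0.1662 + 0.0448 = 5.4932
Σ x·lx·mx = 15.1697; T = 15.1697/5.4932 = 2.76154…
r ≈ ln(R0)/T = ln(5.4932)/2.76154… = 0.61687… → 0.6169

0.6169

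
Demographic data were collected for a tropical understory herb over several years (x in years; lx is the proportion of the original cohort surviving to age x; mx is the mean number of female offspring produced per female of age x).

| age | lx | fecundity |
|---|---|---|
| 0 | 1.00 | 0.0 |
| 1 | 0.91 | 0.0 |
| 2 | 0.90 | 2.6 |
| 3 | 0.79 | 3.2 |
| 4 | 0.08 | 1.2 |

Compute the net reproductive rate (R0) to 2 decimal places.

4.96

lx·mx by age: 0, 0, 2.34, 2.528, 0.096
R0 = Σ lx·mx = 4.964 → 4.96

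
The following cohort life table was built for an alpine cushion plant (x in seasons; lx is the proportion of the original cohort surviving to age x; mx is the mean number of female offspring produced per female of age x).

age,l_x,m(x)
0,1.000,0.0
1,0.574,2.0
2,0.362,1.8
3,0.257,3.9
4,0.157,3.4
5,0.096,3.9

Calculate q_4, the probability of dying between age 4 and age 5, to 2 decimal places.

q_4 = (l_4 − l_5) / l_4 = (0.157 − 0.096) / 0.157
     = 0.061 / 0.157 = 0.388535… → 0.39

0.39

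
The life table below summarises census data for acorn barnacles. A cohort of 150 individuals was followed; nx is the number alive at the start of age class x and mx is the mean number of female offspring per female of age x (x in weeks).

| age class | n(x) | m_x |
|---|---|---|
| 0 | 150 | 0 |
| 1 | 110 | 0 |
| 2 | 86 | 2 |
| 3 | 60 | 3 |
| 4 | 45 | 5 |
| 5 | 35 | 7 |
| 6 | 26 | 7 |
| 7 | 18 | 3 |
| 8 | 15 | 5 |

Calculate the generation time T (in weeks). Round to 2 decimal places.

4.48

lx = nx/n0 = nx/150: 1, 0.73333…, 0.57333…, 0.4, 0.3, 0.23333…, 0.17333…, 0.12, 0.1
lx·mx: 0, 0, 1.146667…, 1.2, 1.5, 1.633333…, 1.213333…, 0.36, 0.5 → R0 = 7.553333…
x·lx·mx: 0, 0, 2.293333…, 3.6, 6, 8.166667…, 7.28…, 2.52, 4 → Σ = 33.86…
T = 33.86… / 7.553333… = 4.482789… → 4.48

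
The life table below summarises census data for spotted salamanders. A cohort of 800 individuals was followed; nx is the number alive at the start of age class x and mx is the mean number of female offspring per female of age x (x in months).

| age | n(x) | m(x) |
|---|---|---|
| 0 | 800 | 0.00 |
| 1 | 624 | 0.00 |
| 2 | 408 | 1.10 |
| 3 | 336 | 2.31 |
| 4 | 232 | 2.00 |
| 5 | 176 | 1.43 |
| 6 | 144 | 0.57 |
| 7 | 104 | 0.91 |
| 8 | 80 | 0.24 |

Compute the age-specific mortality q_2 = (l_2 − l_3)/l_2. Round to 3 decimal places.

0.176

lx = nx/n0 = nx/800: 1, 0.78, 0.51, 0.42, 0.29, 0.22, 0.18, 0.13, 0.1
q_2 = (l_2 − l_3) / l_2 = (0.51 − 0.42) / 0.51
     = 0.09 / 0.51 = 0.176471… → 0.176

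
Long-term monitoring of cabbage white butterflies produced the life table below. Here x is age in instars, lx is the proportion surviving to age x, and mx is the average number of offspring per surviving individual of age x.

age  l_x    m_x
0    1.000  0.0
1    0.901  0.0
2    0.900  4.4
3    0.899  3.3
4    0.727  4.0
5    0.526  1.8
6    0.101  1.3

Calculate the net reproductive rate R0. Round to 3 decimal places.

lx·mx by age: 0, 0, 3.96, 2.9667, 2.908, 0.9468, 0.1313
R0 = Σ lx·mx = 10.9128 → 10.913

10.913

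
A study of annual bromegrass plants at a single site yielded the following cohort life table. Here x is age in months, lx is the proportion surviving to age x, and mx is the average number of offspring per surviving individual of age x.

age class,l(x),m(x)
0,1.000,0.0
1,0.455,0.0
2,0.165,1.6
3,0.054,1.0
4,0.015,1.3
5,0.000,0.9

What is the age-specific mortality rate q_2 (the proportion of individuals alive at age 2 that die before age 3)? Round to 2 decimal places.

q_2 = (l_2 − l_3) / l_2 = (0.165 − 0.054) / 0.165
     = 0.111 / 0.165 = 0.672727… → 0.67

0.67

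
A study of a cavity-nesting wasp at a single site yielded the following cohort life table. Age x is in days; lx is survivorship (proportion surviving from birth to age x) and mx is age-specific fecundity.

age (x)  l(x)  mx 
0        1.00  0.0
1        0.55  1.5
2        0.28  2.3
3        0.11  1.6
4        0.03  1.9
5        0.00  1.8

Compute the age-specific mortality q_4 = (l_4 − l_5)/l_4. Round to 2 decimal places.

q_4 = (l_4 − l_5) / l_4 = (0.03 − 0) / 0.03
     = 0.03 / 0.03 = 1 → 1.00

1.00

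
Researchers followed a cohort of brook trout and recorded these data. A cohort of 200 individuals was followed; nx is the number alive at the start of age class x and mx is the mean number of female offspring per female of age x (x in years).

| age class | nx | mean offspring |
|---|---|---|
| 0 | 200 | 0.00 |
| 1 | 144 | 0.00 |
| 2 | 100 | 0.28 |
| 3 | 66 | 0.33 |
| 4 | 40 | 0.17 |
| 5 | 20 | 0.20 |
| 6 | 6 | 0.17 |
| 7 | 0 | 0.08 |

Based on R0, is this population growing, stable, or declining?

lx = nx/n0 = nx/200: 1, 0.72, 0.5, 0.33, 0.2, 0.1, 0.03, 0
R0 = Σ lx·mx = 0 + 0 + 0.14 + 0.1089 + 0.034 + 0.02 + 0.0051 + 0 = 0.308
R0 < 1, so the population is declining.

declining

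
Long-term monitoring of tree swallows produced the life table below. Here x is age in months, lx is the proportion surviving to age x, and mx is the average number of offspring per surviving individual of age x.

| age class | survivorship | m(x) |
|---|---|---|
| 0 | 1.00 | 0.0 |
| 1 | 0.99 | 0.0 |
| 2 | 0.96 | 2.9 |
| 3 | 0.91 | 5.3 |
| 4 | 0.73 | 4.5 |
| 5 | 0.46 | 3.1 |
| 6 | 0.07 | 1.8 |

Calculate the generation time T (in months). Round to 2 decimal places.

lx·mx: 0, 0, 2.784, 4.823, 3.285, 1.426, 0.126 → R0 = 12.444
x·lx·mx: 0, 0, 5.568, 14.469, 13.14, 7.13, 0.756 → Σ = 41.063
T = 41.063 / 12.444 = 3.299823… → 3.30

3.30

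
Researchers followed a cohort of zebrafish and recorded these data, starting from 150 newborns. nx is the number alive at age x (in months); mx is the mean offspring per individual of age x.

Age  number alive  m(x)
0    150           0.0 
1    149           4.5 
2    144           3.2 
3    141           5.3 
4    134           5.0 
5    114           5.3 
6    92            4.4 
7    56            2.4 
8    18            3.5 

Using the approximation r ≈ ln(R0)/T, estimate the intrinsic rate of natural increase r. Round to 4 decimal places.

lx = nx/n0 = nx/150: 1, 0.99333…, 0.96, 0.94, 0.89333…, 0.76, 0.61333…, 0.37333…, 0.12
R0 = Σ lx·mx = 0 + 4.47… + 3.072 + 4.982 + 4.46667… + 4.028 + 2.69867… + 0.896… + 0.42 = 25.033333…
Σ x·lx·mx = 89.390667…; T = 89.390667…/25.033333… = 3.57087…
r ≈ ln(R0)/T = ln(25.033333…)/3.57087… = 0.9018… → 0.9018

0.9018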